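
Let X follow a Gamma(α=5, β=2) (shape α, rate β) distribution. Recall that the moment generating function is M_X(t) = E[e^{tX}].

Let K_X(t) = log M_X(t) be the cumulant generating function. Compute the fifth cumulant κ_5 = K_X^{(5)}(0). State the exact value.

M_X(t) = 32/(2 - t)^5
K_X(t) = log M_X(t) = -5*log(2 - t) + 5*log(2)
K′(t) = -5/(t - 2)
K′′(t) = 5/(t^2 - 4*t + 4)
K′′′(t) = -10/(t^3 - 6*t^2 + 12*t - 8)
K′′′′(t) = 30/(t^4 - 8*t^3 + 24*t^2 - 32*t + 16)
K′′′′′(t) = -120/(t^5 - 10*t^4 + 40*t^3 - 80*t^2 + 80*t - 32)

κ_5 = K′′′′′(0) = 15/4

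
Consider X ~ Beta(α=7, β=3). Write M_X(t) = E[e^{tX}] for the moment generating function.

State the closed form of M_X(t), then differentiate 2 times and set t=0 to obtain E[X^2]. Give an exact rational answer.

M_X(t) = ₁F₁(7; 10; t)
M^(2)(t) = 28*₁F₁(9; 12; t)/55

E[X^2] = M^(2)(0) = 28/55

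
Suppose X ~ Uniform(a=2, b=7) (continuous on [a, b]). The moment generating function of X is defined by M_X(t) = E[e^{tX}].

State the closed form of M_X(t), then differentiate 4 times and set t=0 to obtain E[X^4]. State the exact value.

E[X^4] = d^4M/dt^4 |_{t=0} = 671

M_X(t) = (e^(7*t) - e^(2*t))/(5*t)
dM/dt = (7*t*e^(7*t) - 2*t*e^(2*t) - e^(7*t) + e^(2*t))/(5*t^2)
d^2M/dt^2 = (49*t^2*e^(7*t) - 4*t^2*e^(2*t) - 14*t*e^(7*t) + 4*t*e^(2*t) + 2*e^(7*t) - 2*e^(2*t))/(5*t^3)
d^3M/dt^3 = (343*t^3*e^(7*t) - 8*t^3*e^(2*t) - 147*t^2*e^(7*t) + 12*t^2*e^(2*t) + 42*t*e^(7*t) - 12*t*e^(2*t) - 6*e^(7*t) + 6*e^(2*t))/(5*t^4)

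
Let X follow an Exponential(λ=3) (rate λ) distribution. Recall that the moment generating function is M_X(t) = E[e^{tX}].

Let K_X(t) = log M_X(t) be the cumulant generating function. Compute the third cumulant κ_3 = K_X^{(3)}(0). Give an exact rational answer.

κ_3 = d^3K/dt^3 |_{t=0} = 2/27

M_X(t) = 3/(3 - t)
K_X(t) = log M_X(t) = -log(3 - t) + log(3)
dK/dt = -1/(t - 3)
d^2K/dt^2 = 1/(t^2 - 6*t + 9)
d^3K/dt^3 = -2/(t^3 - 9*t^2 + 27*t - 27)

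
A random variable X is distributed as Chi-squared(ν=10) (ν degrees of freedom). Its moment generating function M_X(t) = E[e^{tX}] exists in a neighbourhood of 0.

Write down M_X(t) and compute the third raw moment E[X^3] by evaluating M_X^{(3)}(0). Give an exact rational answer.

M_X(t) = (1 - 2*t)^(-5)
dM/dt = 10/(64*t^6 - 192*t^5 + 240*t^4 - 160*t^3 + 60*t^2 - 12*t + 1)
d^2M/dt^2 = -120/(128*t^7 - 448*t^6 + 672*t^5 - 560*t^4 + 280*t^3 - 84*t^2 + 14*t - 1)
d^3M/dt^3 = 1680/(256*t^8 - 1024*t^7 + 1792*t^6 - 1792*t^5 + 1120*t^4 - 448*t^3 + 112*t^2 - 16*t + 1)

E[X^3] = d^3M/dt^3 |_{t=0} = 1680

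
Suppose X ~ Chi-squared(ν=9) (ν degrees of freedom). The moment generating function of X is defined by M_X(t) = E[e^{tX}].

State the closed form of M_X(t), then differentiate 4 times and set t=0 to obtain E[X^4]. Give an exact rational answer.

M_X(t) = (1 - 2*t)^(-9/2)

E[X^4] = M^(4)(0) = 19305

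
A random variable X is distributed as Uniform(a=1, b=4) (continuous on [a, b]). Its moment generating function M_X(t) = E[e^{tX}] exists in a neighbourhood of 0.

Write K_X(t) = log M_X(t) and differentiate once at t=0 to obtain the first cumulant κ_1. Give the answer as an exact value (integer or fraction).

κ_1 = D[K](0) = 5/2

M_X(t) = (e^(4*t) - e^(t))/(3*t)
K_X(t) = log M_X(t) = -log(t) + log(e^(4*t) - e^(t)) - log(3)
D[K](t) = (4*t*e^(3*t) - t - e^(3*t) + 1)/(t*e^(3*t) - t)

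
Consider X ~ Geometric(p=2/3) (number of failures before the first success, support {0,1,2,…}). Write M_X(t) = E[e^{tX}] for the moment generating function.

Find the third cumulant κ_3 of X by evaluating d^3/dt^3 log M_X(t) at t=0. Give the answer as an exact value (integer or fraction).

κ_3 = K^(3)(0) = 3/2

M_X(t) = 2/(3*(1 - e^(t)/3))
K_X(t) = log M_X(t) = -log(1 - e^(t)/3) - log(3) + log(2)
K^(3)(t) = (-3*e^(2*t) - 9*e^(t))/(e^(3*t) - 9*e^(2*t) + 27*e^(t) - 27)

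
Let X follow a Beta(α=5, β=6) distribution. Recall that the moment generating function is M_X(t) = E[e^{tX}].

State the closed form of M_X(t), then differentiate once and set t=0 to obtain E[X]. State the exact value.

M_X(t) = ₁F₁(5; 11; t)
M^(1)(t) = 5*₁F₁(6; 12; t)/11

E[X] = M^(1)(0) = 5/11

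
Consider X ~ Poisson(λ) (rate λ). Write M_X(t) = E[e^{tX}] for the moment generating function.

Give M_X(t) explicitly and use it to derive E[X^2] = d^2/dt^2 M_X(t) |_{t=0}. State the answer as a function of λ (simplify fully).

E[X^2] = M′′(0) = λ*(λ + 1)

M_X(t) = e^(λ*(e^(t) - 1))
M′(t) = λ*e^(-λ)*e^(t)*e^(λ*e^(t))
M′′(t) = (λ^2*e^(2*t)*e^(λ*e^(t)) + λ*e^(t)*e^(λ*e^(t)))*e^(-λ)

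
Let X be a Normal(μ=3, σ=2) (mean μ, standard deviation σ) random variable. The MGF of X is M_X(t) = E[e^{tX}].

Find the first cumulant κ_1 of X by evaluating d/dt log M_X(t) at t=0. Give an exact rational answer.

κ_1 = dK/dt |_{t=0} = 3

M_X(t) = e^(2*t^2 + 3*t)
K_X(t) = log M_X(t) = 2*t^2 + 3*t
dK/dt = 4*t + 3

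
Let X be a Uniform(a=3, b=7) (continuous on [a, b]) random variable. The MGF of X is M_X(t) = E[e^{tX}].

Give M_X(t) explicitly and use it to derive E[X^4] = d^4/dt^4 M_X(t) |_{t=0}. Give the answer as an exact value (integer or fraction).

E[X^4] = M′′′′(0) = 4141/5

M_X(t) = (e^(7*t) - e^(3*t))/(4*t)
M′(t) = (7*t*e^(7*t) - 3*t*e^(3*t) - e^(7*t) + e^(3*t))/(4*t^2)
M′′(t) = (49*t^2*e^(7*t) - 9*t^2*e^(3*t) - 14*t*e^(7*t) + 6*t*e^(3*t) + 2*e^(7*t) - 2*e^(3*t))/(4*t^3)
M′′′(t) = (343*t^3*e^(7*t) - 27*t^3*e^(3*t) - 147*t^2*e^(7*t) + 27*t^2*e^(3*t) + 42*t*e^(7*t) - 18*t*e^(3*t) - 6*e^(7*t) + 6*e^(3*t))/(4*t^4)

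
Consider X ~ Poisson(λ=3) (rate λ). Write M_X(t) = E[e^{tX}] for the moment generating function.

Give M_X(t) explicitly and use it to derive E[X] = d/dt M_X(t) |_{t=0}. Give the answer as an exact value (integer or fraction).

M_X(t) = e^(3*e^(t) - 3)
M′(t) = 3*e^(-3)*e^(t)*e^(3*e^(t))

E[X] = M′(0) = 3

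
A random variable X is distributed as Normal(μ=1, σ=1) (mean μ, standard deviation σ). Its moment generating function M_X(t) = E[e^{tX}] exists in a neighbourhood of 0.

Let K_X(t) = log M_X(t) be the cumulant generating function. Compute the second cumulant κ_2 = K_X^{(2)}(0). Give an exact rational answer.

κ_2 = D^2[K](0) = 1

M_X(t) = e^(t^2/2 + t)
K_X(t) = log M_X(t) = t^2/2 + t
D^2[K](t) = 1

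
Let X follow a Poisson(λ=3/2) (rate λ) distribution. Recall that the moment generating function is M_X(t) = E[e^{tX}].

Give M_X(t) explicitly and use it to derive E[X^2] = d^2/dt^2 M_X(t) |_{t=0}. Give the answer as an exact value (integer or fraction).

E[X^2] = M′′(0) = 15/4

M_X(t) = e^(3*e^(t)/2 - 3/2)
M′(t) = 3*e^(-3/2)*e^(t)*e^(3*e^(t)/2)/2
M′′(t) = (9*e^(2*t)*e^(3*e^(t)/2) + 6*e^(t)*e^(3*e^(t)/2))*e^(-3/2)/4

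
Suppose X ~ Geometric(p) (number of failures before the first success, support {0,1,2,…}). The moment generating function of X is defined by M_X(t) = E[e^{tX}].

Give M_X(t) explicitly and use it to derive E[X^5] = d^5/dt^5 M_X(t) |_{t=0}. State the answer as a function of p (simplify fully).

E[X^5] = D^5[M](0) = -1 + 31/p - 180/p^2 + 390/p^3 - 360/p^4 + 120/p^5

M_X(t) = p/(-(1 - p)*e^(t) + 1)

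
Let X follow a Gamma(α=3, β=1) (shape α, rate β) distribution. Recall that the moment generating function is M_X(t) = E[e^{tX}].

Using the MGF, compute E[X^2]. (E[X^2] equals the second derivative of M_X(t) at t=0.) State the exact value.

M_X(t) = (1 - t)^(-3)
M^(2)(t) = -12/(t^5 - 5*t^4 + 10*t^3 - 10*t^2 + 5*t - 1)

E[X^2] = M^(2)(0) = 12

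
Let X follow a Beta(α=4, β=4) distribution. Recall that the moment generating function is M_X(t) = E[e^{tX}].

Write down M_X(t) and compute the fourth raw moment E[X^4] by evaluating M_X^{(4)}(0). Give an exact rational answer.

E[X^4] = d^4M/dt^4 |_{t=0} = 7/66

M_X(t) = ₁F₁(4; 8; t)
dM/dt = ₁F₁(5; 9; t)/2
d^2M/dt^2 = 5*₁F₁(6; 10; t)/18
d^3M/dt^3 = ₁F₁(7; 11; t)/6
d^4M/dt^4 = 7*₁F₁(8; 12; t)/66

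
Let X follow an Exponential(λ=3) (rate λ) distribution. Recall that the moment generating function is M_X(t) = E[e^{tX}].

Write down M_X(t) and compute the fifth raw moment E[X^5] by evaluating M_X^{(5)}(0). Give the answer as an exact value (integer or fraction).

E[X^5] = M^(5)(0) = 40/81

M_X(t) = 3/(3 - t)
M^(5)(t) = 360/(t^6 - 18*t^5 + 135*t^4 - 540*t^3 + 1215*t^2 - 1458*t + 729)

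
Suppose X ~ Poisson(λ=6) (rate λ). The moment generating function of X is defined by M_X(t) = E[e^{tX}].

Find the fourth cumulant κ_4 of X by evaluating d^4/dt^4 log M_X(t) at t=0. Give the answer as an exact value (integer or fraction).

M_X(t) = e^(6*e^(t) - 6)
K_X(t) = log M_X(t) = 6*e^(t) - 6
K′(t) = 6*e^(t)
K′′(t) = 6*e^(t)
K′′′(t) = 6*e^(t)
K′′′′(t) = 6*e^(t)

κ_4 = K′′′′(0) = 6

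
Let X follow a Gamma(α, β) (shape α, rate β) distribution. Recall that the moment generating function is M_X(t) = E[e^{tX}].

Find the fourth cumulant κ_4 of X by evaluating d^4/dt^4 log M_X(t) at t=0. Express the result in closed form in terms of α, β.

κ_4 = K^(4)(0) = 6*α/β^4

M_X(t) = (β/(β - t))^α
K_X(t) = log M_X(t) = α*(log(β) - log(β - t))
K^(4)(t) = 6*α/(β^4 - 4*β^3*t + 6*β^2*t^2 - 4*β*t^3 + t^4)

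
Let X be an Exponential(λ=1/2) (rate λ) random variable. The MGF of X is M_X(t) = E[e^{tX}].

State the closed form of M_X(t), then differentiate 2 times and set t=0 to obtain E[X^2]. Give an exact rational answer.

E[X^2] = d^2M/dt^2 |_{t=0} = 8

M_X(t) = 1/(2*(1/2 - t))
dM/dt = 2/(4*t^2 - 4*t + 1)
d^2M/dt^2 = -8/(8*t^3 - 12*t^2 + 6*t - 1)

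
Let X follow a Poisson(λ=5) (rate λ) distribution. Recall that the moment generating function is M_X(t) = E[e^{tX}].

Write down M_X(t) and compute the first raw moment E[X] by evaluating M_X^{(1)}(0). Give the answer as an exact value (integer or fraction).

M_X(t) = e^(5*e^(t) - 5)
M′(t) = 5*e^(-5)*e^(t)*e^(5*e^(t))

E[X] = M′(0) = 5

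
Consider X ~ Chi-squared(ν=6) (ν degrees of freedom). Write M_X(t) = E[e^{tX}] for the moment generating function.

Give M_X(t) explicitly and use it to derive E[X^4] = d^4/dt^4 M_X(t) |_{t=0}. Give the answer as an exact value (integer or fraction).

M_X(t) = (1 - 2*t)^(-3)
M′(t) = 6/(16*t^4 - 32*t^3 + 24*t^2 - 8*t + 1)
M′′(t) = -48/(32*t^5 - 80*t^4 + 80*t^3 - 40*t^2 + 10*t - 1)
M′′′(t) = 480/(64*t^6 - 192*t^5 + 240*t^4 - 160*t^3 + 60*t^2 - 12*t + 1)
M′′′′(t) = -5760/(128*t^7 - 448*t^6 + 672*t^5 - 560*t^4 + 280*t^3 - 84*t^2 + 14*t - 1)

E[X^4] = M′′′′(0) = 5760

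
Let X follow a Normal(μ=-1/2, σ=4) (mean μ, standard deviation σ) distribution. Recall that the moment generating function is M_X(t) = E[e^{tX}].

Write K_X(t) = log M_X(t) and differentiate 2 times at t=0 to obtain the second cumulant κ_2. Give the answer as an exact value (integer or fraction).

κ_2 = d^2K/dt^2 |_{t=0} = 16

M_X(t) = e^(8*t^2 - t/2)
K_X(t) = log M_X(t) = 8*t^2 - t/2
dK/dt = 16*t - 1/2
d^2K/dt^2 = 16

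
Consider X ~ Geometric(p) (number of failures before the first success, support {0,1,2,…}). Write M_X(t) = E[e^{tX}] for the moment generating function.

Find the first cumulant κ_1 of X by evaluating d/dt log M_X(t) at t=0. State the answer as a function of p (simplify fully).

κ_1 = dK/dt |_{t=0} = (1 - p)/p

M_X(t) = p/(-(1 - p)*e^(t) + 1)
K_X(t) = log M_X(t) = log(p) - log(-(1 - p)*e^(t) + 1)
dK/dt = (-p*e^(t) + e^(t))/(p*e^(t) - e^(t) + 1)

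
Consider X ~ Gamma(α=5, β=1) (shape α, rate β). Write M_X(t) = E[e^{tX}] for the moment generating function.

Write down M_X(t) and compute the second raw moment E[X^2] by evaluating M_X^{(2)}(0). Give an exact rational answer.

M_X(t) = (1 - t)^(-5)
M′(t) = 5/(t^6 - 6*t^5 + 15*t^4 - 20*t^3 + 15*t^2 - 6*t + 1)
M′′(t) = -30/(t^7 - 7*t^6 + 21*t^5 - 35*t^4 + 35*t^3 - 21*t^2 + 7*t - 1)

E[X^2] = M′′(0) = 30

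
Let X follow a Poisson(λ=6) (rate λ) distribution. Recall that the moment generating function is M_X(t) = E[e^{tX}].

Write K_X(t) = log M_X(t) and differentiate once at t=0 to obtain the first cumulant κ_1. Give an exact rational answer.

κ_1 = K′(0) = 6

M_X(t) = e^(6*e^(t) - 6)
K_X(t) = log M_X(t) = 6*e^(t) - 6
K′(t) = 6*e^(t)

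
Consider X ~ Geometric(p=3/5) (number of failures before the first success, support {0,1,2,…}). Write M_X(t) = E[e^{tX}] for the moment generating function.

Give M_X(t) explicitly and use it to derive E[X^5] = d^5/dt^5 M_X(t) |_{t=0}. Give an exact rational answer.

M_X(t) = 3/(5*(1 - 2*e^(t)/5))
M′(t) = 6*e^(t)/(4*e^(2*t) - 20*e^(t) + 25)
M′′(t) = (-12*e^(2*t) - 30*e^(t))/(8*e^(3*t) - 60*e^(2*t) + 150*e^(t) - 125)
M′′′(t) = (24*e^(3*t) + 240*e^(2*t) + 150*e^(t))/(16*e^(4*t) - 160*e^(3*t) + 600*e^(2*t) - 1000*e^(t) + 625)
M′′′′(t) = (-48*e^(4*t) - 1320*e^(3*t) - 3300*e^(2*t) - 750*e^(t))/(32*e^(5*t) - 400*e^(4*t) + 2000*e^(3*t) - 5000*e^(2*t) + 6250*e^(t) - 3125)

E[X^5] = M′′′′′(0) = 9854/81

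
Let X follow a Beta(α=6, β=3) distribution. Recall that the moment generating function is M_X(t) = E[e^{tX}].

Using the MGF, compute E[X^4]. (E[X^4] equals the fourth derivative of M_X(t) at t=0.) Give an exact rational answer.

E[X^4] = D^4[M](0) = 14/55

M_X(t) = ₁F₁(6; 9; t)
D^4[M](t) = 14*₁F₁(10; 13; t)/55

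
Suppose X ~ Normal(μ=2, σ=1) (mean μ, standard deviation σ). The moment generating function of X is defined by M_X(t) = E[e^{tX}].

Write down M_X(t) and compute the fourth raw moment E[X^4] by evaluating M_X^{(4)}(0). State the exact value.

E[X^4] = d^4M/dt^4 |_{t=0} = 43

M_X(t) = e^(t^2/2 + 2*t)
dM/dt = t*e^(2*t)*e^(t^2/2) + 2*e^(2*t)*e^(t^2/2)
d^2M/dt^2 = t^2*e^(2*t)*e^(t^2/2) + 4*t*e^(2*t)*e^(t^2/2) + 5*e^(2*t)*e^(t^2/2)
d^3M/dt^3 = t^3*e^(2*t)*e^(t^2/2) + 6*t^2*e^(2*t)*e^(t^2/2) + 15*t*e^(2*t)*e^(t^2/2) + 14*e^(2*t)*e^(t^2/2)
d^4M/dt^4 = t^4*e^(2*t)*e^(t^2/2) + 8*t^3*e^(2*t)*e^(t^2/2) + 30*t^2*e^(2*t)*e^(t^2/2) + 56*t*e^(2*t)*e^(t^2/2) + 43*e^(2*t)*e^(t^2/2)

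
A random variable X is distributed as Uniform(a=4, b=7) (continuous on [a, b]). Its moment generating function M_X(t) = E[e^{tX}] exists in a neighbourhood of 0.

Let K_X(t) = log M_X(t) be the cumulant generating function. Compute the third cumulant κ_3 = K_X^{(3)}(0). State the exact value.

M_X(t) = (e^(7*t) - e^(4*t))/(3*t)
K_X(t) = log M_X(t) = -log(t) + log(e^(7*t) - e^(4*t)) - log(3)
K^(3)(t) = (27*t^3*e^(6*t) + 27*t^3*e^(3*t) - 2*e^(9*t) + 6*e^(6*t) - 6*e^(3*t) + 2)/(t^3*e^(9*t) - 3*t^3*e^(6*t) + 3*t^3*e^(3*t) - t^3)

κ_3 = K^(3)(0) = 0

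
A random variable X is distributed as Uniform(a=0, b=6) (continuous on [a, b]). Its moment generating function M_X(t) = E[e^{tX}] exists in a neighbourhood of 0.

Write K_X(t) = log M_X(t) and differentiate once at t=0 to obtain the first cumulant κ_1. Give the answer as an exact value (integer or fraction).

κ_1 = K^(1)(0) = 3

M_X(t) = (e^(6*t) - 1)/(6*t)
K_X(t) = log M_X(t) = -log(t) + log(e^(6*t) - 1) - log(6)
K^(1)(t) = (6*t*e^(6*t) - e^(6*t) + 1)/(t*e^(6*t) - t)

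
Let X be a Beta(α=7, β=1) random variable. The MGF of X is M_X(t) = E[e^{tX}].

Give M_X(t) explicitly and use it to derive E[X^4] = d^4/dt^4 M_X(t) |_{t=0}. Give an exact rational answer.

E[X^4] = D^4[M](0) = 7/11

M_X(t) = ₁F₁(7; 8; t)
D^4[M](t) = 7*₁F₁(11; 12; t)/11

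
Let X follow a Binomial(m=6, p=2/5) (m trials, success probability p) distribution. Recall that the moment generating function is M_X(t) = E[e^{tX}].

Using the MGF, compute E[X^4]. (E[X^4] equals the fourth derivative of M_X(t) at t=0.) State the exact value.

M_X(t) = (2*e^(t)/5 + 3/5)^6
M^(4)(t) = 82944*e^(6*t)/15625 + 576*e^(5*t)/25 + 110592*e^(4*t)/3125 + 69984*e^(3*t)/3125 + 15552*e^(2*t)/3125 + 2916*e^(t)/15625

E[X^4] = M^(4)(0) = 11412/125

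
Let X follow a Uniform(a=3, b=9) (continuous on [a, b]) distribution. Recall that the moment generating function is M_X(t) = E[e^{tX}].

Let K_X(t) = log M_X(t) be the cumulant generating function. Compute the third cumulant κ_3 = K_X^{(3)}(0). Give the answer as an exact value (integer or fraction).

κ_3 = d^3K/dt^3 |_{t=0} = 0

M_X(t) = (e^(9*t) - e^(3*t))/(6*t)
K_X(t) = log M_X(t) = -log(t) + log(e^(9*t) - e^(3*t)) - log(6)
dK/dt = (9*t*e^(6*t) - 3*t - e^(6*t) + 1)/(t*e^(6*t) - t)
d^2K/dt^2 = (-36*t^2*e^(6*t) + e^(12*t) - 2*e^(6*t) + 1)/(t^2*e^(12*t) - 2*t^2*e^(6*t) + t^2)
d^3K/dt^3 = (216*t^3*e^(12*t) + 216*t^3*e^(6*t) - 2*e^(18*t) + 6*e^(12*t) - 6*e^(6*t) + 2)/(t^3*e^(18*t) - 3*t^3*e^(12*t) + 3*t^3*e^(6*t) - t^3)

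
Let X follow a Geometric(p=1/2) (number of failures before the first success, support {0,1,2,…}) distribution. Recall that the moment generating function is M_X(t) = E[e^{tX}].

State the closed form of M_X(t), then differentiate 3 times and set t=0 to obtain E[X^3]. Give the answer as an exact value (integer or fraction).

M_X(t) = 1/(2*(1 - e^(t)/2))
M^(3)(t) = (e^(3*t) + 8*e^(2*t) + 4*e^(t))/(e^(4*t) - 8*e^(3*t) + 24*e^(2*t) - 32*e^(t) + 16)

E[X^3] = M^(3)(0) = 13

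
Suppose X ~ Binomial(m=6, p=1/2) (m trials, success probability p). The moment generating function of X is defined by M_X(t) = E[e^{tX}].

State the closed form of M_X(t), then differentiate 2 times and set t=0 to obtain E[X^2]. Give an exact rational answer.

M_X(t) = (e^(t)/2 + 1/2)^6
M^(2)(t) = 9*e^(6*t)/16 + 75*e^(5*t)/32 + 15*e^(4*t)/4 + 45*e^(3*t)/16 + 15*e^(2*t)/16 + 3*e^(t)/32

E[X^2] = M^(2)(0) = 21/2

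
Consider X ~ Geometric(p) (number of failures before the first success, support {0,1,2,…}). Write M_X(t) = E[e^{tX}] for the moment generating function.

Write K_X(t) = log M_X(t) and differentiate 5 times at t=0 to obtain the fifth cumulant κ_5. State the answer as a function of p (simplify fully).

M_X(t) = p/(-(1 - p)*e^(t) + 1)
K_X(t) = log M_X(t) = log(p) - log(-(1 - p)*e^(t) + 1)

κ_5 = D^5[K](0) = (p^4 - 15*p^3 + 50*p^2 - 60*p + 24)/p^5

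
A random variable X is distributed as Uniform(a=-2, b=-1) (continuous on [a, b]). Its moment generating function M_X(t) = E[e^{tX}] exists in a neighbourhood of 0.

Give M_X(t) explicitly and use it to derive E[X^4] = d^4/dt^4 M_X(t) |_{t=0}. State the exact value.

E[X^4] = D^4[M](0) = 31/5

M_X(t) = (e^(-t) - e^(-2*t))/t
D^4[M](t) = (t^4*e^(t) - 16*t^4 + 4*t^3*e^(t) - 32*t^3 + 12*t^2*e^(t) - 48*t^2 + 24*t*e^(t) - 48*t + 24*e^(t) - 24)*e^(-2*t)/t^5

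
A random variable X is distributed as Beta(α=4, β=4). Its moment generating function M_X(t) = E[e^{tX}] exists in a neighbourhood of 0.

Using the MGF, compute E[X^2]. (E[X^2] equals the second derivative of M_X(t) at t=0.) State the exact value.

M_X(t) = ₁F₁(4; 8; t)
dM/dt = ₁F₁(5; 9; t)/2
d^2M/dt^2 = 5*₁F₁(6; 10; t)/18

E[X^2] = d^2M/dt^2 |_{t=0} = 5/18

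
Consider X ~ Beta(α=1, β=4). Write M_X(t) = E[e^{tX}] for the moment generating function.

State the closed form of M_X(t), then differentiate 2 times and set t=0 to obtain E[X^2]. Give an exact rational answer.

M_X(t) = ₁F₁(1; 5; t)
D^2[M](t) = ₁F₁(3; 7; t)/15

E[X^2] = D^2[M](0) = 1/15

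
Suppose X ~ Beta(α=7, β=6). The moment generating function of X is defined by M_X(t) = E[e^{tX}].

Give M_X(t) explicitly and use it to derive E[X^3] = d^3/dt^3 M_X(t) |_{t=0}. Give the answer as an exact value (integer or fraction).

M_X(t) = ₁F₁(7; 13; t)
D^3[M](t) = 12*₁F₁(10; 16; t)/65

E[X^3] = D^3[M](0) = 12/65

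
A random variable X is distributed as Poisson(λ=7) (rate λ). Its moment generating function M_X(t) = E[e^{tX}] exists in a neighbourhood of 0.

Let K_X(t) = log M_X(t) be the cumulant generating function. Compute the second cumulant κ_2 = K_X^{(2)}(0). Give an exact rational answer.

M_X(t) = e^(7*e^(t) - 7)
K_X(t) = log M_X(t) = 7*e^(t) - 7
K′(t) = 7*e^(t)
K′′(t) = 7*e^(t)

κ_2 = K′′(0) = 7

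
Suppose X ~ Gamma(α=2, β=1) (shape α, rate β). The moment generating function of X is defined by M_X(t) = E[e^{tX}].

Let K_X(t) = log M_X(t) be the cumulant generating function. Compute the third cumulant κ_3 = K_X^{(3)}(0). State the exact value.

κ_3 = d^3K/dt^3 |_{t=0} = 4

M_X(t) = (1 - t)^(-2)
K_X(t) = log M_X(t) = -2*log(1 - t)
dK/dt = -2/(t - 1)
d^2K/dt^2 = 2/(t^2 - 2*t + 1)
d^3K/dt^3 = -4/(t^3 - 3*t^2 + 3*t - 1)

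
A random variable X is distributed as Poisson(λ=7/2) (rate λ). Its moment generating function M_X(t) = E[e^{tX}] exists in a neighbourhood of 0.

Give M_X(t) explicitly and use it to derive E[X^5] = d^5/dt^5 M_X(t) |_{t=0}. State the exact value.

E[X^5] = d^5M/dt^5 |_{t=0} = 105119/32

M_X(t) = e^(7*e^(t)/2 - 7/2)
dM/dt = 7*e^(-7/2)*e^(t)*e^(7*e^(t)/2)/2
d^2M/dt^2 = (49*e^(2*t)*e^(7*e^(t)/2) + 14*e^(t)*e^(7*e^(t)/2))*e^(-7/2)/4
d^3M/dt^3 = (343*e^(3*t)*e^(7*e^(t)/2) + 294*e^(2*t)*e^(7*e^(t)/2) + 28*e^(t)*e^(7*e^(t)/2))*e^(-7/2)/8
d^4M/dt^4 = (2401*e^(4*t)*e^(7*e^(t)/2) + 4116*e^(3*t)*e^(7*e^(t)/2) + 1372*e^(2*t)*e^(7*e^(t)/2) + 56*e^(t)*e^(7*e^(t)/2))*e^(-7/2)/16
d^5M/dt^5 = (16807*e^(5*t)*e^(7*e^(t)/2) + 48020*e^(4*t)*e^(7*e^(t)/2) + 34300*e^(3*t)*e^(7*e^(t)/2) + 5880*e^(2*t)*e^(7*e^(t)/2) + 112*e^(t)*e^(7*e^(t)/2))*e^(-7/2)/32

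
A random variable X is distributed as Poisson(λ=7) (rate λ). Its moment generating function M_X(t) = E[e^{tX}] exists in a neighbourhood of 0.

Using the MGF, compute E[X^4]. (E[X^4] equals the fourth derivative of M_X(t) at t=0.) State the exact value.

M_X(t) = e^(7*e^(t) - 7)
dM/dt = 7*e^(-7)*e^(t)*e^(7*e^(t))
d^2M/dt^2 = (49*e^(2*t)*e^(7*e^(t)) + 7*e^(t)*e^(7*e^(t)))*e^(-7)
d^3M/dt^3 = (343*e^(3*t)*e^(7*e^(t)) + 147*e^(2*t)*e^(7*e^(t)) + 7*e^(t)*e^(7*e^(t)))*e^(-7)
d^4M/dt^4 = (2401*e^(4*t)*e^(7*e^(t)) + 2058*e^(3*t)*e^(7*e^(t)) + 343*e^(2*t)*e^(7*e^(t)) + 7*e^(t)*e^(7*e^(t)))*e^(-7)

E[X^4] = d^4M/dt^4 |_{t=0} = 4809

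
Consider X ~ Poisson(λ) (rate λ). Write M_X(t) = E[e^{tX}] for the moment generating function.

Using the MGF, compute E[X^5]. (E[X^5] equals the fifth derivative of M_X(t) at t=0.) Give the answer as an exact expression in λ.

E[X^5] = d^5M/dt^5 |_{t=0} = λ*(λ^4 + 10*λ^3 + 25*λ^2 + 15*λ + 1)

M_X(t) = e^(λ*(e^(t) - 1))
dM/dt = λ*e^(-λ)*e^(t)*e^(λ*e^(t))
d^2M/dt^2 = (λ^2*e^(2*t)*e^(λ*e^(t)) + λ*e^(t)*e^(λ*e^(t)))*e^(-λ)
d^3M/dt^3 = (λ^3*e^(3*t)*e^(λ*e^(t)) + 3*λ^2*e^(2*t)*e^(λ*e^(t)) + λ*e^(t)*e^(λ*e^(t)))*e^(-λ)
d^4M/dt^4 = (λ^4*e^(4*t)*e^(λ*e^(t)) + 6*λ^3*e^(3*t)*e^(λ*e^(t)) + 7*λ^2*e^(2*t)*e^(λ*e^(t)) + λ*e^(t)*e^(λ*e^(t)))*e^(-λ)
d^5M/dt^5 = (λ^5*e^(5*t)*e^(λ*e^(t)) + 10*λ^4*e^(4*t)*e^(λ*e^(t)) + 25*λ^3*e^(3*t)*e^(λ*e^(t)) + 15*λ^2*e^(2*t)*e^(λ*e^(t)) + λ*e^(t)*e^(λ*e^(t)))*e^(-λ)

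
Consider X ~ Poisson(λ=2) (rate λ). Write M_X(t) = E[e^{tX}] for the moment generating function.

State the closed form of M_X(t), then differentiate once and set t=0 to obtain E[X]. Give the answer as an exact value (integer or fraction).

M_X(t) = e^(2*e^(t) - 2)
M^(1)(t) = 2*e^(-2)*e^(t)*e^(2*e^(t))

E[X] = M^(1)(0) = 2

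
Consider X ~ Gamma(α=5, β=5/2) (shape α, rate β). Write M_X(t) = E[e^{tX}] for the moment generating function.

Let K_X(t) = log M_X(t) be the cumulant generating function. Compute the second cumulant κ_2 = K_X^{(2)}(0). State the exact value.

κ_2 = K′′(0) = 4/5

M_X(t) = 3125/(32*(5/2 - t)^5)
K_X(t) = log M_X(t) = -5*log(5/2 - t) - 5*log(2) + 5*log(5)
K′(t) = -10/(2*t - 5)
K′′(t) = 20/(4*t^2 - 20*t + 25)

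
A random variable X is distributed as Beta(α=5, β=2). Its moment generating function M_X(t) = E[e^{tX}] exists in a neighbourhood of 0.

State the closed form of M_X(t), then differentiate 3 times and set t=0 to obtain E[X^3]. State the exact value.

E[X^3] = M′′′(0) = 5/12

M_X(t) = ₁F₁(5; 7; t)
M′(t) = 5*₁F₁(6; 8; t)/7
M′′(t) = 15*₁F₁(7; 9; t)/28
M′′′(t) = 5*₁F₁(8; 10; t)/12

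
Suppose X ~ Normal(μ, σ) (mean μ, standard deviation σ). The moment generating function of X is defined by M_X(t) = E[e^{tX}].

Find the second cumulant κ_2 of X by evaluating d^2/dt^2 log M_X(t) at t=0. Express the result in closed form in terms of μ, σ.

M_X(t) = e^(μ*t + σ^2*t^2/2)
K_X(t) = log M_X(t) = μ*t + σ^2*t^2/2
K^(2)(t) = σ^2

κ_2 = K^(2)(0) = σ^2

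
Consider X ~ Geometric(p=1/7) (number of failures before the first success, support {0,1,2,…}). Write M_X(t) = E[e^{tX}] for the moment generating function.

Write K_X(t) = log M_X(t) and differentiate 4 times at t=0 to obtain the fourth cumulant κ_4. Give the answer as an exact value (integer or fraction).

M_X(t) = 1/(7*(1 - 6*e^(t)/7))
K_X(t) = log M_X(t) = -log(1 - 6*e^(t)/7) - log(7)
dK/dt = -6*e^(t)/(6*e^(t) - 7)
d^2K/dt^2 = 42*e^(t)/(36*e^(2*t) - 84*e^(t) + 49)
d^3K/dt^3 = (-252*e^(2*t) - 294*e^(t))/(216*e^(3*t) - 756*e^(2*t) + 882*e^(t) - 343)
d^4K/dt^4 = (1512*e^(3*t) + 7056*e^(2*t) + 2058*e^(t))/(1296*e^(4*t) - 6048*e^(3*t) + 10584*e^(2*t) - 8232*e^(t) + 2401)

κ_4 = d^4K/dt^4 |_{t=0} = 10626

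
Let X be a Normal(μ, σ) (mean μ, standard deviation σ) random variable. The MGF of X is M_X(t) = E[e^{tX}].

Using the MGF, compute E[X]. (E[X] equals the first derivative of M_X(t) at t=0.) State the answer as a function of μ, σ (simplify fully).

M_X(t) = e^(μ*t + σ^2*t^2/2)
M′(t) = μ*e^(μ*t)*e^(σ^2*t^2/2) + σ^2*t*e^(μ*t)*e^(σ^2*t^2/2)

E[X] = M′(0) = μ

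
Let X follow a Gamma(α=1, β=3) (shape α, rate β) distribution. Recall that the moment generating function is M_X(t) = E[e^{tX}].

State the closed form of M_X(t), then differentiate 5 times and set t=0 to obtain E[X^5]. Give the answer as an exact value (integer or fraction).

M_X(t) = 3/(3 - t)
dM/dt = 3/(t^2 - 6*t + 9)
d^2M/dt^2 = -6/(t^3 - 9*t^2 + 27*t - 27)
d^3M/dt^3 = 18/(t^4 - 12*t^3 + 54*t^2 - 108*t + 81)
d^4M/dt^4 = -72/(t^5 - 15*t^4 + 90*t^3 - 270*t^2 + 405*t - 243)
d^5M/dt^5 = 360/(t^6 - 18*t^5 + 135*t^4 - 540*t^3 + 1215*t^2 - 1458*t + 729)

E[X^5] = d^5M/dt^5 |_{t=0} = 40/81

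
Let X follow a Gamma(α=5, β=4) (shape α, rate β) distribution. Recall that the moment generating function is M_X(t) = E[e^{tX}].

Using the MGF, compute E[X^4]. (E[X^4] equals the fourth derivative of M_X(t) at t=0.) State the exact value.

E[X^4] = M′′′′(0) = 105/16

M_X(t) = 1024/(4 - t)^5
M′(t) = 5120/(t^6 - 24*t^5 + 240*t^4 - 1280*t^3 + 3840*t^2 - 6144*t + 4096)
M′′(t) = -30720/(t^7 - 28*t^6 + 336*t^5 - 2240*t^4 + 8960*t^3 - 21504*t^2 + 28672*t - 16384)
M′′′(t) = 215040/(t^8 - 32*t^7 + 448*t^6 - 3584*t^5 + 17920*t^4 - 57344*t^3 + 114688*t^2 - 131072*t + 65536)
M′′′′(t) = -1720320/(t^9 - 36*t^8 + 576*t^7 - 5376*t^6 + 32256*t^5 - 129024*t^4 + 344064*t^3 - 589824*t^2 + 589824*t - 262144)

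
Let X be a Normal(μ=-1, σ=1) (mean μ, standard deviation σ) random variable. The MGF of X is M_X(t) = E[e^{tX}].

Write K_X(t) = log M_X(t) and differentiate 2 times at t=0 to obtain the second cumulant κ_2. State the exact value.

κ_2 = K′′(0) = 1

M_X(t) = e^(t^2/2 - t)
K_X(t) = log M_X(t) = t^2/2 - t
K′(t) = t - 1
K′′(t) = 1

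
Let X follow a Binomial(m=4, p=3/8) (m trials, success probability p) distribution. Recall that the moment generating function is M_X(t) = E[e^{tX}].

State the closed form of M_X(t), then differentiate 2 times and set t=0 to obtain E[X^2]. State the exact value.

E[X^2] = M^(2)(0) = 51/16

M_X(t) = (3*e^(t)/8 + 5/8)^4
M^(2)(t) = 81*e^(4*t)/256 + 1215*e^(3*t)/1024 + 675*e^(2*t)/512 + 375*e^(t)/1024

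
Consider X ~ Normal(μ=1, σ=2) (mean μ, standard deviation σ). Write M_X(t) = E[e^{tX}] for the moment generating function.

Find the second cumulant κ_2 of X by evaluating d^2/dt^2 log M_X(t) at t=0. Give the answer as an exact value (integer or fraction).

κ_2 = D^2[K](0) = 4

M_X(t) = e^(2*t^2 + t)
K_X(t) = log M_X(t) = 2*t^2 + t
D^2[K](t) = 4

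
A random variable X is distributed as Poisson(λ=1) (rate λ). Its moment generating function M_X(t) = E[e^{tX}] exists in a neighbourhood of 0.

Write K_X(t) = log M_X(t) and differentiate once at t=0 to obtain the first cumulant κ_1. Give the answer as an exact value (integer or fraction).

κ_1 = D[K](0) = 1

M_X(t) = e^(e^(t) - 1)
K_X(t) = log M_X(t) = e^(t) - 1
D[K](t) = e^(t)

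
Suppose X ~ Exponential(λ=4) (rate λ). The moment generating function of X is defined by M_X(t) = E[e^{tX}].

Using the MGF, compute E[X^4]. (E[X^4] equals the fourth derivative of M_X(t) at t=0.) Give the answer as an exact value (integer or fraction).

M_X(t) = 4/(4 - t)
M^(4)(t) = -96/(t^5 - 20*t^4 + 160*t^3 - 640*t^2 + 1280*t - 1024)

E[X^4] = M^(4)(0) = 3/32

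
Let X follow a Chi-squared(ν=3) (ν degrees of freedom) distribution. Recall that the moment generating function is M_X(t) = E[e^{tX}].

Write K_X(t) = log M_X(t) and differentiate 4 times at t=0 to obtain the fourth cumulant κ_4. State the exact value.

M_X(t) = (1 - 2*t)^(-3/2)
K_X(t) = log M_X(t) = -3*log(1 - 2*t)/2
D^4[K](t) = 144/(16*t^4 - 32*t^3 + 24*t^2 - 8*t + 1)

κ_4 = D^4[K](0) = 144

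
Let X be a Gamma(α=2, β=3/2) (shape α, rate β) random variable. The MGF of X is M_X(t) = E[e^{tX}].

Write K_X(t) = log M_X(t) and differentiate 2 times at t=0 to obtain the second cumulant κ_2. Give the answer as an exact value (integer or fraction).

M_X(t) = 9/(4*(3/2 - t)^2)
K_X(t) = log M_X(t) = -2*log(3/2 - t) - 2*log(2) + 2*log(3)
D^2[K](t) = 8/(4*t^2 - 12*t + 9)

κ_2 = D^2[K](0) = 8/9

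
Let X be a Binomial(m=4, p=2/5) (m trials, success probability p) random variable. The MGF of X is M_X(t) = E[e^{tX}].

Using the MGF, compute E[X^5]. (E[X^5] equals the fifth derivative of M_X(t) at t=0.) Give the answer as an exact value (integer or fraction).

E[X^5] = D^5[M](0) = 9368/125

M_X(t) = (2*e^(t)/5 + 3/5)^4
D^5[M](t) = 16384*e^(4*t)/625 + 23328*e^(3*t)/625 + 6912*e^(2*t)/625 + 216*e^(t)/625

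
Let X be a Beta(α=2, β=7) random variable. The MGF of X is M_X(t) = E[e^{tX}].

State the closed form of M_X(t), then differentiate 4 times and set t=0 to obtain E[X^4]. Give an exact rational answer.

M_X(t) = ₁F₁(2; 9; t)
M′(t) = 2*₁F₁(3; 10; t)/9
M′′(t) = ₁F₁(4; 11; t)/15
M′′′(t) = 4*₁F₁(5; 12; t)/165
M′′′′(t) = ₁F₁(6; 13; t)/99

E[X^4] = M′′′′(0) = 1/99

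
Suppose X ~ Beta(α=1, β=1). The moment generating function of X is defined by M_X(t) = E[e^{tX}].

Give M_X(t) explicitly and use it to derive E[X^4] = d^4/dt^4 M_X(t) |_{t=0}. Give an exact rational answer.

E[X^4] = D^4[M](0) = 1/5

M_X(t) = ₁F₁(1; 2; t)
D^4[M](t) = ₁F₁(5; 6; t)/5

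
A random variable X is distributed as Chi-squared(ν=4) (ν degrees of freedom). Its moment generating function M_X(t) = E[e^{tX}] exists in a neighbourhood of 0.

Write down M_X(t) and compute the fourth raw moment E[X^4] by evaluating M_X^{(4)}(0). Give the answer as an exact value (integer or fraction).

E[X^4] = D^4[M](0) = 1920

M_X(t) = (1 - 2*t)^(-2)
D^4[M](t) = 1920/(64*t^6 - 192*t^5 + 240*t^4 - 160*t^3 + 60*t^2 - 12*t + 1)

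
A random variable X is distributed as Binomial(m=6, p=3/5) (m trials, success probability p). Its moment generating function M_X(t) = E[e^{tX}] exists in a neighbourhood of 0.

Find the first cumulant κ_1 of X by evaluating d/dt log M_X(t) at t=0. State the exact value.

κ_1 = D[K](0) = 18/5

M_X(t) = (3*e^(t)/5 + 2/5)^6
K_X(t) = log M_X(t) = 6*log(3*e^(t)/5 + 2/5)
D[K](t) = 18*e^(t)/(3*e^(t) + 2)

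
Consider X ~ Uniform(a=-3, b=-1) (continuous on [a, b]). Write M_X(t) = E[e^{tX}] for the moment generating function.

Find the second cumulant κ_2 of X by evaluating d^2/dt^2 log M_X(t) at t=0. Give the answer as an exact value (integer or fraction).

M_X(t) = (e^(-t) - e^(-3*t))/(2*t)
K_X(t) = log M_X(t) = -log(t) + log(e^(-t) - e^(-3*t)) - log(2)
K^(2)(t) = (-4*t^2*e^(2*t) + e^(4*t) - 2*e^(2*t) + 1)/(t^2*e^(4*t) - 2*t^2*e^(2*t) + t^2)

κ_2 = K^(2)(0) = 1/3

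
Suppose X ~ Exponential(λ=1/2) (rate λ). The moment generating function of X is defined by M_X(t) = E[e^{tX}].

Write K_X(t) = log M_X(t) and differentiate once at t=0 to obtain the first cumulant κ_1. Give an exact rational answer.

κ_1 = dK/dt |_{t=0} = 2

M_X(t) = 1/(2*(1/2 - t))
K_X(t) = log M_X(t) = -log(1/2 - t) - log(2)
dK/dt = -2/(2*t - 1)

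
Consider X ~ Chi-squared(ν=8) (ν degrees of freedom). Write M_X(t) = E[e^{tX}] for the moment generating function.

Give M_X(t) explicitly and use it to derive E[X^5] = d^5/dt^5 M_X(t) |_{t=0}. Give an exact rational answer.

M_X(t) = (1 - 2*t)^(-4)
dM/dt = -8/(32*t^5 - 80*t^4 + 80*t^3 - 40*t^2 + 10*t - 1)
d^2M/dt^2 = 80/(64*t^6 - 192*t^5 + 240*t^4 - 160*t^3 + 60*t^2 - 12*t + 1)
d^3M/dt^3 = -960/(128*t^7 - 448*t^6 + 672*t^5 - 560*t^4 + 280*t^3 - 84*t^2 + 14*t - 1)
d^4M/dt^4 = 13440/(256*t^8 - 1024*t^7 + 1792*t^6 - 1792*t^5 + 1120*t^4 - 448*t^3 + 112*t^2 - 16*t + 1)
d^5M/dt^5 = -215040/(512*t^9 - 2304*t^8 + 4608*t^7 - 5376*t^6 + 4032*t^5 - 2016*t^4 + 672*t^3 - 144*t^2 + 18*t - 1)

E[X^5] = d^5M/dt^5 |_{t=0} = 215040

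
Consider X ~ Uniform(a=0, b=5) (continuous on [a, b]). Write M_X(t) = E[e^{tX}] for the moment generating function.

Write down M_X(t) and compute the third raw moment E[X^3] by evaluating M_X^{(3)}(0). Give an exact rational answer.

M_X(t) = (e^(5*t) - 1)/(5*t)
dM/dt = (5*t*e^(5*t) - e^(5*t) + 1)/(5*t^2)
d^2M/dt^2 = (25*t^2*e^(5*t) - 10*t*e^(5*t) + 2*e^(5*t) - 2)/(5*t^3)
d^3M/dt^3 = (125*t^3*e^(5*t) - 75*t^2*e^(5*t) + 30*t*e^(5*t) - 6*e^(5*t) + 6)/(5*t^4)

E[X^3] = d^3M/dt^3 |_{t=0} = 125/4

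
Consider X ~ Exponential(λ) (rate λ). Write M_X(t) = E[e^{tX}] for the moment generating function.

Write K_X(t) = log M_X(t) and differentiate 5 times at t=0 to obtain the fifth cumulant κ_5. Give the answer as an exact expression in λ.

κ_5 = d^5K/dt^5 |_{t=0} = 24/λ^5

M_X(t) = λ/(λ - t)
K_X(t) = log M_X(t) = log(λ) - log(λ - t)
dK/dt = -1/(-λ + t)
d^2K/dt^2 = 1/(λ^2 - 2*λ*t + t^2)
d^3K/dt^3 = -2/(-λ^3 + 3*λ^2*t - 3*λ*t^2 + t^3)
d^4K/dt^4 = 6/(λ^4 - 4*λ^3*t + 6*λ^2*t^2 - 4*λ*t^3 + t^4)
d^5K/dt^5 = -24/(-λ^5 + 5*λ^4*t - 10*λ^3*t^2 + 10*λ^2*t^3 - 5*λ*t^4 + t^5)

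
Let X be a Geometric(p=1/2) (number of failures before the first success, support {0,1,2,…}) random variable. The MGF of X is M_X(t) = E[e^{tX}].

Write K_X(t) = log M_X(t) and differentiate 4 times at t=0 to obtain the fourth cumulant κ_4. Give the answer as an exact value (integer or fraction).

M_X(t) = 1/(2*(1 - e^(t)/2))
K_X(t) = log M_X(t) = -log(1 - e^(t)/2) - log(2)
D^4[K](t) = (2*e^(3*t) + 16*e^(2*t) + 8*e^(t))/(e^(4*t) - 8*e^(3*t) + 24*e^(2*t) - 32*e^(t) + 16)

κ_4 = D^4[K](0) = 26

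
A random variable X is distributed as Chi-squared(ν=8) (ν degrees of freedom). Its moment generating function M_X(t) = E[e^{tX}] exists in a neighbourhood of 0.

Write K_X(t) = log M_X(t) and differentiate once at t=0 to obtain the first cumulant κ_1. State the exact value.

M_X(t) = (1 - 2*t)^(-4)
K_X(t) = log M_X(t) = -4*log(1 - 2*t)
K^(1)(t) = -8/(2*t - 1)

κ_1 = K^(1)(0) = 8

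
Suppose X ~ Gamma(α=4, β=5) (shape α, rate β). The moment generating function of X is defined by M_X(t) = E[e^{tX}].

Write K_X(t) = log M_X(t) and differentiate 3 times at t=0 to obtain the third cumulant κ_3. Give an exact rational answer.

M_X(t) = 625/(5 - t)^4
K_X(t) = log M_X(t) = -4*log(5 - t) + 4*log(5)
K′(t) = -4/(t - 5)
K′′(t) = 4/(t^2 - 10*t + 25)
K′′′(t) = -8/(t^3 - 15*t^2 + 75*t - 125)

κ_3 = K′′′(0) = 8/125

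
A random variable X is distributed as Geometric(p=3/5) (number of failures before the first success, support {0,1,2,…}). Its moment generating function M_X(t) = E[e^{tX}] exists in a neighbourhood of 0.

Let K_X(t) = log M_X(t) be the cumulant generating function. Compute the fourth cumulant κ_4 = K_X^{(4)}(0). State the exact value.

κ_4 = K′′′′(0) = 230/27

M_X(t) = 3/(5*(1 - 2*e^(t)/5))
K_X(t) = log M_X(t) = -log(1 - 2*e^(t)/5) - log(5) + log(3)
K′(t) = -2*e^(t)/(2*e^(t) - 5)
K′′(t) = 10*e^(t)/(4*e^(2*t) - 20*e^(t) + 25)
K′′′(t) = (-20*e^(2*t) - 50*e^(t))/(8*e^(3*t) - 60*e^(2*t) + 150*e^(t) - 125)
K′′′′(t) = (40*e^(3*t) + 400*e^(2*t) + 250*e^(t))/(16*e^(4*t) - 160*e^(3*t) + 600*e^(2*t) - 1000*e^(t) + 625)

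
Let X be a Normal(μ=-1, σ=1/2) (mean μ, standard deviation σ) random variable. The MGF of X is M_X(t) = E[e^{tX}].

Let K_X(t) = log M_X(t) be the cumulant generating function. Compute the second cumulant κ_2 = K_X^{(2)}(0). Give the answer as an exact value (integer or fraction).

κ_2 = d^2K/dt^2 |_{t=0} = 1/4

M_X(t) = e^(t^2/8 - t)
K_X(t) = log M_X(t) = t^2/8 - t
dK/dt = t/4 - 1
d^2K/dt^2 = 1/4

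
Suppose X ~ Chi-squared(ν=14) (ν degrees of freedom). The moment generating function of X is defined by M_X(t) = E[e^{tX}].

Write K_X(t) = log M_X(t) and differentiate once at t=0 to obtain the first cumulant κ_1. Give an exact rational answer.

κ_1 = K′(0) = 14

M_X(t) = (1 - 2*t)^(-7)
K_X(t) = log M_X(t) = -7*log(1 - 2*t)
K′(t) = -14/(2*t - 1)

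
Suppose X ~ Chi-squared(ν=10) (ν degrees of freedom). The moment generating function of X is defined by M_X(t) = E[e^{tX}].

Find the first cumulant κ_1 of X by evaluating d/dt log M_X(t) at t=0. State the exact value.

M_X(t) = (1 - 2*t)^(-5)
K_X(t) = log M_X(t) = -5*log(1 - 2*t)
D[K](t) = -10/(2*t - 1)

κ_1 = D[K](0) = 10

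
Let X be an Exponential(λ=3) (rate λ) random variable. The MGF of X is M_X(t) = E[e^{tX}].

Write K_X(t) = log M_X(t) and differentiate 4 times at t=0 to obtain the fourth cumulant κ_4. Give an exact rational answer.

M_X(t) = 3/(3 - t)
K_X(t) = log M_X(t) = -log(3 - t) + log(3)
dK/dt = -1/(t - 3)
d^2K/dt^2 = 1/(t^2 - 6*t + 9)
d^3K/dt^3 = -2/(t^3 - 9*t^2 + 27*t - 27)
d^4K/dt^4 = 6/(t^4 - 12*t^3 + 54*t^2 - 108*t + 81)

κ_4 = d^4K/dt^4 |_{t=0} = 2/27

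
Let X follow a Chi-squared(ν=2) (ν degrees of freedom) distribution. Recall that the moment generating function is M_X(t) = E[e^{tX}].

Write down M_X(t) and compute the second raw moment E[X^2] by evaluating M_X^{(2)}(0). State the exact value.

E[X^2] = M′′(0) = 8

M_X(t) = 1/(1 - 2*t)
M′(t) = 2/(4*t^2 - 4*t + 1)
M′′(t) = -8/(8*t^3 - 12*t^2 + 6*t - 1)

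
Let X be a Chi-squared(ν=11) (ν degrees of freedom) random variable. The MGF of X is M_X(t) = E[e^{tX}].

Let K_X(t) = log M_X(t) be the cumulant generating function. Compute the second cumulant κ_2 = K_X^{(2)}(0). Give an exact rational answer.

κ_2 = D^2[K](0) = 22

M_X(t) = (1 - 2*t)^(-11/2)
K_X(t) = log M_X(t) = -11*log(1 - 2*t)/2
D^2[K](t) = 22/(4*t^2 - 4*t + 1)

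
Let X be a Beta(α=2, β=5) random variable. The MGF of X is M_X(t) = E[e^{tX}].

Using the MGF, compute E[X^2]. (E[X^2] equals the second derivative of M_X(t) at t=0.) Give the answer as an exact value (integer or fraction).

M_X(t) = ₁F₁(2; 7; t)
D^2[M](t) = 3*₁F₁(4; 9; t)/28

E[X^2] = D^2[M](0) = 3/28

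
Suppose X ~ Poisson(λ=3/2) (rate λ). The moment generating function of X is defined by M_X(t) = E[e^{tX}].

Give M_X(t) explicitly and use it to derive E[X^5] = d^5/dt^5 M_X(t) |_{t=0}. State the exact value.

M_X(t) = e^(3*e^(t)/2 - 3/2)
M′(t) = 3*e^(-3/2)*e^(t)*e^(3*e^(t)/2)/2
M′′(t) = (9*e^(2*t)*e^(3*e^(t)/2) + 6*e^(t)*e^(3*e^(t)/2))*e^(-3/2)/4
M′′′(t) = (27*e^(3*t)*e^(3*e^(t)/2) + 54*e^(2*t)*e^(3*e^(t)/2) + 12*e^(t)*e^(3*e^(t)/2))*e^(-3/2)/8
M′′′′(t) = (81*e^(4*t)*e^(3*e^(t)/2) + 324*e^(3*t)*e^(3*e^(t)/2) + 252*e^(2*t)*e^(3*e^(t)/2) + 24*e^(t)*e^(3*e^(t)/2))*e^(-3/2)/16
M′′′′′(t) = (243*e^(5*t)*e^(3*e^(t)/2) + 1620*e^(4*t)*e^(3*e^(t)/2) + 2700*e^(3*t)*e^(3*e^(t)/2) + 1080*e^(2*t)*e^(3*e^(t)/2) + 48*e^(t)*e^(3*e^(t)/2))*e^(-3/2)/32

E[X^5] = M′′′′′(0) = 5691/32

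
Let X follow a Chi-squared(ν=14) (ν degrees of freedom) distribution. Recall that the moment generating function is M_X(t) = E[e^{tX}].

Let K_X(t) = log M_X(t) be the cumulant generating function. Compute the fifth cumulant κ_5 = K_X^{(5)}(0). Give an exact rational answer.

M_X(t) = (1 - 2*t)^(-7)
K_X(t) = log M_X(t) = -7*log(1 - 2*t)
dK/dt = -14/(2*t - 1)
d^2K/dt^2 = 28/(4*t^2 - 4*t + 1)
d^3K/dt^3 = -112/(8*t^3 - 12*t^2 + 6*t - 1)
d^4K/dt^4 = 672/(16*t^4 - 32*t^3 + 24*t^2 - 8*t + 1)
d^5K/dt^5 = -5376/(32*t^5 - 80*t^4 + 80*t^3 - 40*t^2 + 10*t - 1)

κ_5 = d^5K/dt^5 |_{t=0} = 5376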